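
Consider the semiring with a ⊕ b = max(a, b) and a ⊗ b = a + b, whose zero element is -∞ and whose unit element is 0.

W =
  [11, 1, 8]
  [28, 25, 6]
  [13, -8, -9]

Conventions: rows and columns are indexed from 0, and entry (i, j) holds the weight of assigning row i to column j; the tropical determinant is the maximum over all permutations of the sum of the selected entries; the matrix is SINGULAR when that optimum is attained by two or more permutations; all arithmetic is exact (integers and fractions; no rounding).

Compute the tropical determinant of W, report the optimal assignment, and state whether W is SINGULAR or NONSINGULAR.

σ = (0, 1, 2): 11 + 25 + (-9) = 27
σ = (0, 2, 1): 11 + 6 + (-8) = 9
σ = (1, 0, 2): 1 + 28 + (-9) = 20
σ = (1, 2, 0): 1 + 6 + 13 = 20
σ = (2, 0, 1): 8 + 28 + (-8) = 28
σ = (2, 1, 0): 8 + 25 + 13 = 46
Optimal value attained by: σ = (2, 1, 0).
Answer: det⊕(W) = 46; verdict: NONSINGULAR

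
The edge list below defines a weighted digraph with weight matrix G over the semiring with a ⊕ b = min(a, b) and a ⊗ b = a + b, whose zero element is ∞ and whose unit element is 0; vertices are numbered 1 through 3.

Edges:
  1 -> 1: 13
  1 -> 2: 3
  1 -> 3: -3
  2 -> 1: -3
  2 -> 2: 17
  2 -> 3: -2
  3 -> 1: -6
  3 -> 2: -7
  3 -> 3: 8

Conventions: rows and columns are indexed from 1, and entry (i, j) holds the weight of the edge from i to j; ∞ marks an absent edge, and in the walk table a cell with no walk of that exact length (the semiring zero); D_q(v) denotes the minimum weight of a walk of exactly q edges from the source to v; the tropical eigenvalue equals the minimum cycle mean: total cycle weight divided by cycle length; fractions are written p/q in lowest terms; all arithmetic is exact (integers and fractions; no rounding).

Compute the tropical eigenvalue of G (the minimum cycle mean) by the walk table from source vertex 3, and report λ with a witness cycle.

q=0: [∞, ∞, 0]
q=1: [-6, -7, 8]
q=2: [-10, -3, -9]
q=3: [-15, -16, -13]
Optimal cycle mean attained by: cycle 1->3->1, total (-3) + (-6), length 2.
Answer: λ = -9/2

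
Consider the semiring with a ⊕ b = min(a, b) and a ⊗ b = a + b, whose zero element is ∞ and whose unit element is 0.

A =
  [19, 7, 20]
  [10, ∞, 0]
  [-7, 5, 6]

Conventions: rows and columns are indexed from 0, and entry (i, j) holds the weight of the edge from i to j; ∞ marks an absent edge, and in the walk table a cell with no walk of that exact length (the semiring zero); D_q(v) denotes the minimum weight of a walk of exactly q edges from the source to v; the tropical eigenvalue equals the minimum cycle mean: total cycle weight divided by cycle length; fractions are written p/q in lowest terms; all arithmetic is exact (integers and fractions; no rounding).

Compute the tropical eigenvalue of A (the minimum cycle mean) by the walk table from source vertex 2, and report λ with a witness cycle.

q=0: [∞, ∞, 0]
q=1: [-7, 5, 6]
q=2: [-1, 0, 5]
q=3: [-2, 6, 0]
Optimal cycle mean attained by: cycle 0->1->2->0, total 7 + 0 + (-7), length 3.
Answer: λ = 0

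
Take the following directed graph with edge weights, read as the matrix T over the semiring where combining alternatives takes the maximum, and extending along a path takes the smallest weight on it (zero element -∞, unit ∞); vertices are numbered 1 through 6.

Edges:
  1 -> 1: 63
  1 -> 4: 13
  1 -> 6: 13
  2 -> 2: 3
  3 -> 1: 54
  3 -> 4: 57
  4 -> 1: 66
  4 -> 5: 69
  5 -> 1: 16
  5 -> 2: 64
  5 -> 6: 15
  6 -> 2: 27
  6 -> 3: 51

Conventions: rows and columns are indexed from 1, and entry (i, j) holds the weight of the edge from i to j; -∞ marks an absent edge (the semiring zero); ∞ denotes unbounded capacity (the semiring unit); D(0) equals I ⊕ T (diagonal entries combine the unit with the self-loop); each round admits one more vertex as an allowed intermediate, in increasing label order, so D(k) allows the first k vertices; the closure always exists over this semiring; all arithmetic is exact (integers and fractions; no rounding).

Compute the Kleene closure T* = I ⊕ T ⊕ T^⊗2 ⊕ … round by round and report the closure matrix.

D(0):
  [∞, -∞, -∞, 13, -∞, 13]
  [-∞, ∞, -∞, -∞, -∞, -∞]
  [54, -∞, ∞, 57, -∞, -∞]
  [66, -∞, -∞, ∞, 69, -∞]
  [16, 64, -∞, -∞, ∞, 15]
  [-∞, 27, 51, -∞, -∞, ∞]
D(1):
  [∞, -∞, -∞, 13, -∞, 13]
  [-∞, ∞, -∞, -∞, -∞, -∞]
  [54, -∞, ∞, 57, -∞, 13]
  [66, -∞, -∞, ∞, 69, 13]
  [16, 64, -∞, 13, ∞, 15]
  [-∞, 27, 51, -∞, -∞, ∞]
D(2):
  [∞, -∞, -∞, 13, -∞, 13]
  [-∞, ∞, -∞, -∞, -∞, -∞]
  [54, -∞, ∞, 57, -∞, 13]
  [66, -∞, -∞, ∞, 69, 13]
  [16, 64, -∞, 13, ∞, 15]
  [-∞, 27, 51, -∞, -∞, ∞]
D(3):
  [∞, -∞, -∞, 13, -∞, 13]
  [-∞, ∞, -∞, -∞, -∞, -∞]
  [54, -∞, ∞, 57, -∞, 13]
  [66, -∞, -∞, ∞, 69, 13]
  [16, 64, -∞, 13, ∞, 15]
  [51, 27, 51, 51, -∞, ∞]
D(4):
  [∞, -∞, -∞, 13, 13, 13]
  [-∞, ∞, -∞, -∞, -∞, -∞]
  [57, -∞, ∞, 57, 57, 13]
  [66, -∞, -∞, ∞, 69, 13]
  [16, 64, -∞, 13, ∞, 15]
  [51, 27, 51, 51, 51, ∞]
D(5):
  [∞, 13, -∞, 13, 13, 13]
  [-∞, ∞, -∞, -∞, -∞, -∞]
  [57, 57, ∞, 57, 57, 15]
  [66, 64, -∞, ∞, 69, 15]
  [16, 64, -∞, 13, ∞, 15]
  [51, 51, 51, 51, 51, ∞]
D(6):
  [∞, 13, 13, 13, 13, 13]
  [-∞, ∞, -∞, -∞, -∞, -∞]
  [57, 57, ∞, 57, 57, 15]
  [66, 64, 15, ∞, 69, 15]
  [16, 64, 15, 15, ∞, 15]
  [51, 51, 51, 51, 51, ∞]
Answer: T* = [[∞, 13, 13, 13, 13, 13], [-∞, ∞, -∞, -∞, -∞, -∞], [57, 57, ∞, 57, 57, 15], [66, 64, 15, ∞, 69, 15], [16, 64, 15, 15, ∞, 15], [51, 51, 51, 51, 51, ∞]]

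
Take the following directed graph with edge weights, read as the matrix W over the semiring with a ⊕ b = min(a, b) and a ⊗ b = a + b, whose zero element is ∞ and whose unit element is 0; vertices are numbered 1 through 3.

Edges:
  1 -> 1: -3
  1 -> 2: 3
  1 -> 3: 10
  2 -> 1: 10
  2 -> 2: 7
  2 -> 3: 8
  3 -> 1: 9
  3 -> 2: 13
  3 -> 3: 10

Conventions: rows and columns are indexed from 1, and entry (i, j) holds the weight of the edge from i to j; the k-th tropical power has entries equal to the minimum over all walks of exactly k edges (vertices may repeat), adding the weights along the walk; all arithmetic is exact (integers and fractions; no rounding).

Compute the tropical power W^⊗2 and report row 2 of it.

W^⊗2:
  [-6, 0, 7]
  [7, 13, 15]
  [6, 12, 19]
Answer: row 2 of W^⊗2 = [7, 13, 15]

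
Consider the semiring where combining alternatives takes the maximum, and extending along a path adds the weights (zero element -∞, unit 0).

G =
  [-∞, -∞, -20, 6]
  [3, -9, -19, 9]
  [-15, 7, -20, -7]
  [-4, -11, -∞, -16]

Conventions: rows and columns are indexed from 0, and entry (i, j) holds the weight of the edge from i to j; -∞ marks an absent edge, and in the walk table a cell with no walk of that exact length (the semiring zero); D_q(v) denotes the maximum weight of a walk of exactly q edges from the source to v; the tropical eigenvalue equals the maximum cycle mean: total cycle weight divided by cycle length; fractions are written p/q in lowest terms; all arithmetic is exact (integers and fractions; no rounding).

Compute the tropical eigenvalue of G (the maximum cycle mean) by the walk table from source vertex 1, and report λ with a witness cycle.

q=0: [-∞, 0, -∞, -∞]
q=1: [3, -9, -19, 9]
q=2: [5, -2, -17, 9]
q=3: [5, -2, -15, 11]
q=4: [7, 0, -15, 11]
Optimal cycle mean attained by: cycle 0->3->0, total 6 + (-4), length 2.
Answer: λ = 1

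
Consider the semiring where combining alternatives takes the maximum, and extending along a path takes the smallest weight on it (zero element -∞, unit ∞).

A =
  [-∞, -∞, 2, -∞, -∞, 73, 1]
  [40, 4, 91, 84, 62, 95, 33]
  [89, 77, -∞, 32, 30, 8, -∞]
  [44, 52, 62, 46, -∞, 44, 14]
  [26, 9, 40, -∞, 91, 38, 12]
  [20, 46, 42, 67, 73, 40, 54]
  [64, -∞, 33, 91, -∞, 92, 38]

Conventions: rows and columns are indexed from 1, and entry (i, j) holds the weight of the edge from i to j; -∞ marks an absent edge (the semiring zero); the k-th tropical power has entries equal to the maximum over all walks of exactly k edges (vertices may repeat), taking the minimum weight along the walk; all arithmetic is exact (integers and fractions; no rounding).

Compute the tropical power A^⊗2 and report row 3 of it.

A^⊗2:
  [20, 46, 42, 67, 73, 40, 54]
  [89, 77, 62, 67, 73, 44, 54]
  [40, 32, 77, 77, 62, 77, 33]
  [62, 62, 52, 52, 52, 52, 44]
  [40, 40, 40, 38, 91, 38, 38]
  [54, 52, 62, 54, 73, 54, 40]
  [44, 52, 62, 67, 73, 64, 54]
Answer: row 3 of A^⊗2 = [40, 32, 77, 77, 62, 77, 33]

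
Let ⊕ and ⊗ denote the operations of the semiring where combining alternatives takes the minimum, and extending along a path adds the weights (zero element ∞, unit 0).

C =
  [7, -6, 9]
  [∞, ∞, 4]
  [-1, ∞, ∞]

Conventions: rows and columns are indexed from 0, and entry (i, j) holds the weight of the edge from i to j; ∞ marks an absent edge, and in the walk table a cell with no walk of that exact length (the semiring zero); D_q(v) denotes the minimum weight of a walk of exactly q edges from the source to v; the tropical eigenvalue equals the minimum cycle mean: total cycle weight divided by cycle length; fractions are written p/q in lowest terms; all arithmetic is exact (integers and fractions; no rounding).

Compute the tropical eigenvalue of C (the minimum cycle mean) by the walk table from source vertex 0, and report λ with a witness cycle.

q=0: [0, ∞, ∞]
q=1: [7, -6, 9]
q=2: [8, 1, -2]
q=3: [-3, 2, 5]
Optimal cycle mean attained by: cycle 0->1->2->0, total (-6) + 4 + (-1), length 3.
Answer: λ = -1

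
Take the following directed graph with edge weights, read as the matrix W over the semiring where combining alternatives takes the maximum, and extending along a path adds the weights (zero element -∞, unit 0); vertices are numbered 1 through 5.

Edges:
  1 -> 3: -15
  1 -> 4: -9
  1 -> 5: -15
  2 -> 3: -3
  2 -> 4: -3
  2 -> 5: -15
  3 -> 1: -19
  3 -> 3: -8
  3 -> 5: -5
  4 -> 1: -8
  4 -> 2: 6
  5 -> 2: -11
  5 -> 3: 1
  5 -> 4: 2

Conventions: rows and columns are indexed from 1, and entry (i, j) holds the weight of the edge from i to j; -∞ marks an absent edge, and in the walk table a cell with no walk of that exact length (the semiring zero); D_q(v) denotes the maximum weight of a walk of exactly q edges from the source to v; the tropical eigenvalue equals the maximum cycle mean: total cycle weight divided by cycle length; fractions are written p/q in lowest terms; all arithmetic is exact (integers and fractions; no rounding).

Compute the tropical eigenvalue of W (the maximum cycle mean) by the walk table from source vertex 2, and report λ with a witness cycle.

q=0: [-∞, 0, -∞, -∞, -∞]
q=1: [-∞, -∞, -3, -3, -15]
q=2: [-11, 3, -11, -13, -8]
q=3: [-21, -7, 0, 0, -12]
q=4: [-8, 6, -8, -10, -5]
q=5: [-18, -4, 3, 3, -9]
Optimal cycle mean attained by: cycle 2->4->2, total (-3) + 6, length 2.
Answer: λ = 3/2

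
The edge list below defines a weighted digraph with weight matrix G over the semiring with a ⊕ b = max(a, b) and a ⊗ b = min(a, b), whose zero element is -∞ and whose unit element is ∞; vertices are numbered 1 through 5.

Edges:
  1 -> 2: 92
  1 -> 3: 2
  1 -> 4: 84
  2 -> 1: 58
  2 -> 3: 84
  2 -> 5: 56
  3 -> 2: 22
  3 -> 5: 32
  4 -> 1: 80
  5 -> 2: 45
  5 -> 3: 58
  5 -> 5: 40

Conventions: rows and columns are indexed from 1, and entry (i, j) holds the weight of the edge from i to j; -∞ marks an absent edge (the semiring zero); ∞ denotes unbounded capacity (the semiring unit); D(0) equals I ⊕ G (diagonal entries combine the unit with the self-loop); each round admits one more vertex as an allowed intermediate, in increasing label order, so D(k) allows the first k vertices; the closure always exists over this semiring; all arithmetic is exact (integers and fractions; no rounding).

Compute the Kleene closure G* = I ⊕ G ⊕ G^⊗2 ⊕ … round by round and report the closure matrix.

D(0):
  [∞, 92, 2, 84, -∞]
  [58, ∞, 84, -∞, 56]
  [-∞, 22, ∞, -∞, 32]
  [80, -∞, -∞, ∞, -∞]
  [-∞, 45, 58, -∞, ∞]
D(1):
  [∞, 92, 2, 84, -∞]
  [58, ∞, 84, 58, 56]
  [-∞, 22, ∞, -∞, 32]
  [80, 80, 2, ∞, -∞]
  [-∞, 45, 58, -∞, ∞]
D(2):
  [∞, 92, 84, 84, 56]
  [58, ∞, 84, 58, 56]
  [22, 22, ∞, 22, 32]
  [80, 80, 80, ∞, 56]
  [45, 45, 58, 45, ∞]
D(3):
  [∞, 92, 84, 84, 56]
  [58, ∞, 84, 58, 56]
  [22, 22, ∞, 22, 32]
  [80, 80, 80, ∞, 56]
  [45, 45, 58, 45, ∞]
D(4):
  [∞, 92, 84, 84, 56]
  [58, ∞, 84, 58, 56]
  [22, 22, ∞, 22, 32]
  [80, 80, 80, ∞, 56]
  [45, 45, 58, 45, ∞]
D(5):
  [∞, 92, 84, 84, 56]
  [58, ∞, 84, 58, 56]
  [32, 32, ∞, 32, 32]
  [80, 80, 80, ∞, 56]
  [45, 45, 58, 45, ∞]
Answer: G* = [[∞, 92, 84, 84, 56], [58, ∞, 84, 58, 56], [32, 32, ∞, 32, 32], [80, 80, 80, ∞, 56], [45, 45, 58, 45, ∞]]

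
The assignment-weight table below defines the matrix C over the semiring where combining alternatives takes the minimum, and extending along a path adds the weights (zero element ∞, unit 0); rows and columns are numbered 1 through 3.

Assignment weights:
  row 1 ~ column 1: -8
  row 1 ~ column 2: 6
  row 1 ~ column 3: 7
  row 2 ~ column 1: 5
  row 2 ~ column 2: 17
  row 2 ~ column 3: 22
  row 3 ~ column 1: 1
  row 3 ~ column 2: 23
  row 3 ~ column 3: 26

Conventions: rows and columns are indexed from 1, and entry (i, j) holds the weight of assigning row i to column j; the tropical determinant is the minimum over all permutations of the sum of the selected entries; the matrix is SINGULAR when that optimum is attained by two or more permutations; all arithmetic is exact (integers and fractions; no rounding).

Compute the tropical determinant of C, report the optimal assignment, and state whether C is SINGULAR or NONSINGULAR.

σ = (1, 2, 3): (-8) + 17 + 26 = 35
σ = (1, 3, 2): (-8) + 22 + 23 = 37
σ = (2, 1, 3): 6 + 5 + 26 = 37
σ = (2, 3, 1): 6 + 22 + 1 = 29
σ = (3, 1, 2): 7 + 5 + 23 = 35
σ = (3, 2, 1): 7 + 17 + 1 = 25
Optimal value attained by: σ = (3, 2, 1).
Answer: det⊕(C) = 25; verdict: NONSINGULAR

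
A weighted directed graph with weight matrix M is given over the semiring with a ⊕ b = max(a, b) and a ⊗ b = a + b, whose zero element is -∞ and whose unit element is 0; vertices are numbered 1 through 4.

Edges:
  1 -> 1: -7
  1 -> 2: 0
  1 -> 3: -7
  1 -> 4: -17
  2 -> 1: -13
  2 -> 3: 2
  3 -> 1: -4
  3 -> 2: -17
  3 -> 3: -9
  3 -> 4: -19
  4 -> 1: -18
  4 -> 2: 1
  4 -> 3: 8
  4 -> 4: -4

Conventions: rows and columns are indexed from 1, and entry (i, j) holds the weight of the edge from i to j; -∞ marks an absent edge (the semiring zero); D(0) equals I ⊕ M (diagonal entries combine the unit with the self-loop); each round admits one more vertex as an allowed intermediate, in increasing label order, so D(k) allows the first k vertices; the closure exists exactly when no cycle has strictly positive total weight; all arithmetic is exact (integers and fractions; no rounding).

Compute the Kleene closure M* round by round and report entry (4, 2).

D(0):
  [0, 0, -7, -17]
  [-13, 0, 2, -∞]
  [-4, -17, 0, -19]
  [-18, 1, 8, 0]
D(1):
  [0, 0, -7, -17]
  [-13, 0, 2, -30]
  [-4, -4, 0, -19]
  [-18, 1, 8, 0]
D(2):
  [0, 0, 2, -17]
  [-13, 0, 2, -30]
  [-4, -4, 0, -19]
  [-12, 1, 8, 0]
D(3):
  [0, 0, 2, -17]
  [-2, 0, 2, -17]
  [-4, -4, 0, -19]
  [4, 4, 8, 0]
D(4):
  [0, 0, 2, -17]
  [-2, 0, 2, -17]
  [-4, -4, 0, -19]
  [4, 4, 8, 0]
Answer: M*[4][2] = 4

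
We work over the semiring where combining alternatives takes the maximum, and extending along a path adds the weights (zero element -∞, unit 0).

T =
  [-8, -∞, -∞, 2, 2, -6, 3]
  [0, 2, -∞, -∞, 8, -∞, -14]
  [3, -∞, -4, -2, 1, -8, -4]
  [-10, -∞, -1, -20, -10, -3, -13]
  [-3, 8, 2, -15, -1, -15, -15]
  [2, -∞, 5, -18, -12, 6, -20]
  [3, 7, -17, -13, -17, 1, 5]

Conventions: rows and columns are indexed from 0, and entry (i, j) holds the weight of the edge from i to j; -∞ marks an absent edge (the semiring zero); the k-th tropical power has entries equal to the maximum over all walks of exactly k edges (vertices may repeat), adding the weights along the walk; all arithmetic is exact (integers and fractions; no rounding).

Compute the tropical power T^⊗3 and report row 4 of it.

T^⊗2:
  [6, 10, 4, -6, 1, 4, 8]
  [5, 16, 10, 2, 10, -6, 3]
  [-1, 9, 3, 5, 5, -2, 6]
  [2, -2, 2, -3, 0, 3, -5]
  [8, 10, 1, 0, 16, -6, 0]
  [8, -4, 11, 4, 6, 12, 5]
  [8, 12, 6, 5, 15, 7, 10]
T^⊗3:
  [11, 15, 9, 8, 18, 10, 13]
  [16, 18, 12, 8, 24, 4, 8]
  [9, 13, 7, 1, 17, 7, 11]
  [5, 8, 8, 4, 6, 9, 5]
  [13, 24, 18, 10, 18, 2, 11]
  [14, 14, 17, 10, 12, 18, 11]
  [13, 23, 17, 10, 20, 13, 15]
Answer: row 4 of T^⊗3 = [13, 24, 18, 10, 18, 2, 11]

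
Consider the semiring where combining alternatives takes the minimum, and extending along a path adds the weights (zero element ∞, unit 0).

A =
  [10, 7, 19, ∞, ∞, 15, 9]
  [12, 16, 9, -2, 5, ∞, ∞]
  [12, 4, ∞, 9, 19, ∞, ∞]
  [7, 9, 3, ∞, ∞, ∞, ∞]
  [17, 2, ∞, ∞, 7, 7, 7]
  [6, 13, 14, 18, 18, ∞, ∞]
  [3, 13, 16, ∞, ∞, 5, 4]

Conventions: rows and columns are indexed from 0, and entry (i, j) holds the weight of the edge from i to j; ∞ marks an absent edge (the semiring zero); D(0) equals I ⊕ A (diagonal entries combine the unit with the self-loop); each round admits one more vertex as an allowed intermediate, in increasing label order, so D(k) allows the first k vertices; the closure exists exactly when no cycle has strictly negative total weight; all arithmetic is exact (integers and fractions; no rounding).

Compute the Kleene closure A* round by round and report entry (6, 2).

D(0):
  [0, 7, 19, ∞, ∞, 15, 9]
  [12, 0, 9, -2, 5, ∞, ∞]
  [12, 4, 0, 9, 19, ∞, ∞]
  [7, 9, 3, 0, ∞, ∞, ∞]
  [17, 2, ∞, ∞, 0, 7, 7]
  [6, 13, 14, 18, 18, 0, ∞]
  [3, 13, 16, ∞, ∞, 5, 0]
D(1):
  [0, 7, 19, ∞, ∞, 15, 9]
  [12, 0, 9, -2, 5, 27, 21]
  [12, 4, 0, 9, 19, 27, 21]
  [7, 9, 3, 0, ∞, 22, 16]
  [17, 2, 36, ∞, 0, 7, 7]
  [6, 13, 14, 18, 18, 0, 15]
  [3, 10, 16, ∞, ∞, 5, 0]
D(2):
  [0, 7, 16, 5, 12, 15, 9]
  [12, 0, 9, -2, 5, 27, 21]
  [12, 4, 0, 2, 9, 27, 21]
  [7, 9, 3, 0, 14, 22, 16]
  [14, 2, 11, 0, 0, 7, 7]
  [6, 13, 14, 11, 18, 0, 15]
  [3, 10, 16, 8, 15, 5, 0]
D(3):
  [0, 7, 16, 5, 12, 15, 9]
  [12, 0, 9, -2, 5, 27, 21]
  [12, 4, 0, 2, 9, 27, 21]
  [7, 7, 3, 0, 12, 22, 16]
  [14, 2, 11, 0, 0, 7, 7]
  [6, 13, 14, 11, 18, 0, 15]
  [3, 10, 16, 8, 15, 5, 0]
D(4):
  [0, 7, 8, 5, 12, 15, 9]
  [5, 0, 1, -2, 5, 20, 14]
  [9, 4, 0, 2, 9, 24, 18]
  [7, 7, 3, 0, 12, 22, 16]
  [7, 2, 3, 0, 0, 7, 7]
  [6, 13, 14, 11, 18, 0, 15]
  [3, 10, 11, 8, 15, 5, 0]
D(5):
  [0, 7, 8, 5, 12, 15, 9]
  [5, 0, 1, -2, 5, 12, 12]
  [9, 4, 0, 2, 9, 16, 16]
  [7, 7, 3, 0, 12, 19, 16]
  [7, 2, 3, 0, 0, 7, 7]
  [6, 13, 14, 11, 18, 0, 15]
  [3, 10, 11, 8, 15, 5, 0]
D(6):
  [0, 7, 8, 5, 12, 15, 9]
  [5, 0, 1, -2, 5, 12, 12]
  [9, 4, 0, 2, 9, 16, 16]
  [7, 7, 3, 0, 12, 19, 16]
  [7, 2, 3, 0, 0, 7, 7]
  [6, 13, 14, 11, 18, 0, 15]
  [3, 10, 11, 8, 15, 5, 0]
D(7):
  [0, 7, 8, 5, 12, 14, 9]
  [5, 0, 1, -2, 5, 12, 12]
  [9, 4, 0, 2, 9, 16, 16]
  [7, 7, 3, 0, 12, 19, 16]
  [7, 2, 3, 0, 0, 7, 7]
  [6, 13, 14, 11, 18, 0, 15]
  [3, 10, 11, 8, 15, 5, 0]
Answer: A*[6][2] = 11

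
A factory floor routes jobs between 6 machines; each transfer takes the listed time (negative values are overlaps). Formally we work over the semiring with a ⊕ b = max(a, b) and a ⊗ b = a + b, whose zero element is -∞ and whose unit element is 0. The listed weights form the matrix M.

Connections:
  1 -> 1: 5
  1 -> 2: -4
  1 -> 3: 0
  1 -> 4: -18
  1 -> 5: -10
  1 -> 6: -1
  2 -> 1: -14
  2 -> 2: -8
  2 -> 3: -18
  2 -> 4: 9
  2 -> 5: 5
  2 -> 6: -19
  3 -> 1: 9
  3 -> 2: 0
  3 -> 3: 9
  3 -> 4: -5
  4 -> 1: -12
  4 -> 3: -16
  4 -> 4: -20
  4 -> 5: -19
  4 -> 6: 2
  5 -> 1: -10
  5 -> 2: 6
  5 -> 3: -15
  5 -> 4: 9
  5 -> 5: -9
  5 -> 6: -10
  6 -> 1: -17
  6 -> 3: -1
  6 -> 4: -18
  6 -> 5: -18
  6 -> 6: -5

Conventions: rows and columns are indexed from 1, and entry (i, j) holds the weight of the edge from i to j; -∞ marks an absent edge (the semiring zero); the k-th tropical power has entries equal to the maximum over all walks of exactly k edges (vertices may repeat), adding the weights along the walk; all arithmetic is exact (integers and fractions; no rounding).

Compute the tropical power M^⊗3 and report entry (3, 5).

M^⊗2:
  [10, 1, 9, 5, 1, 4]
  [-3, 11, -7, 14, -3, 11]
  [18, 9, 18, 9, 5, 8]
  [-7, -13, 1, -10, -16, -3]
  [-3, -2, -6, 15, 11, 11]
  [8, -1, 8, -6, -23, -10]
M^⊗3:
  [18, 9, 18, 10, 6, 9]
  [2, 3, 10, 20, 16, 16]
  [27, 18, 27, 18, 14, 17]
  [10, 1, 10, -4, -8, -8]
  [3, 17, 10, 20, 3, 17]
  [17, 8, 17, 8, 4, 7]
Key observation: the optimum is the walk 3->3->2->5, with weight 9 + 0 + 5 = 14.
Optimal value attained by: walk 3->3->2->5.
Answer: (M^⊗3)[3][5] = 14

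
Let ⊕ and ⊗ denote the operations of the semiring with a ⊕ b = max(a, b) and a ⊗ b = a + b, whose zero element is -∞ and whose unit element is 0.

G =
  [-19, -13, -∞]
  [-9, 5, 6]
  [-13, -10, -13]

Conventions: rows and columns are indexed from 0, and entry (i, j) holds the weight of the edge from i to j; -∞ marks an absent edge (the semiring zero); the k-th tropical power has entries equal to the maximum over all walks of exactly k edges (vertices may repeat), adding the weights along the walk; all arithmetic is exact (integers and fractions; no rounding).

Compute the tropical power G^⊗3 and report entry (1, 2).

G^⊗2:
  [-22, -8, -7]
  [-4, 10, 11]
  [-19, -5, -4]
G^⊗3:
  [-17, -3, -2]
  [1, 15, 16]
  [-14, 0, 1]
Key observation: the optimum is the walk 1->1->1->2, with weight 5 + 5 + 6 = 16.
Optimal value attained by: walk 1->1->1->2.
Answer: (G^⊗3)[1][2] = 16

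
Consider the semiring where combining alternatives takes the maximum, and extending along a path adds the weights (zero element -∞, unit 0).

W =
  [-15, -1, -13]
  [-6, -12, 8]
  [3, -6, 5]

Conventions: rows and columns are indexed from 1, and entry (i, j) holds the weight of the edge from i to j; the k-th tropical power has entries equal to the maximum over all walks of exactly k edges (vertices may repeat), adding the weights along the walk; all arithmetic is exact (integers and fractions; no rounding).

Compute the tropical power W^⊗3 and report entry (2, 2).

W^⊗2:
  [-7, -13, 7]
  [11, 2, 13]
  [8, 2, 10]
W^⊗3:
  [10, 1, 12]
  [16, 10, 18]
  [13, 7, 15]
Key observation: the optimum is the walk 2->3->1->2, with weight 8 + 3 + (-1) = 10.
Optimal value attained by: walk 2->3->1->2.
Answer: (W^⊗3)[2][2] = 10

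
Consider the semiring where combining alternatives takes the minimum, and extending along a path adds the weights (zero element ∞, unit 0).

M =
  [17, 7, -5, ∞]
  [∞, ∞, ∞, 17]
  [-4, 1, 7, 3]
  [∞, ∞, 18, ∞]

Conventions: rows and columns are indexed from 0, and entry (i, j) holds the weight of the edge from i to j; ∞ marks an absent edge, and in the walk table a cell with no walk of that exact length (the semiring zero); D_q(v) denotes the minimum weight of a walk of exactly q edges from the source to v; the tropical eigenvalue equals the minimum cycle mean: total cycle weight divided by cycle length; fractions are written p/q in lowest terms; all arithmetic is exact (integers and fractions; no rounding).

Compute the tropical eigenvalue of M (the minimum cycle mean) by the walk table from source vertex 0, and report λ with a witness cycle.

q=0: [0, ∞, ∞, ∞]
q=1: [17, 7, -5, ∞]
q=2: [-9, -4, 2, -2]
q=3: [-2, -2, -14, 5]
q=4: [-18, -13, -7, -11]
Optimal cycle mean attained by: cycle 0->2->0, total (-5) + (-4), length 2.
Answer: λ = -9/2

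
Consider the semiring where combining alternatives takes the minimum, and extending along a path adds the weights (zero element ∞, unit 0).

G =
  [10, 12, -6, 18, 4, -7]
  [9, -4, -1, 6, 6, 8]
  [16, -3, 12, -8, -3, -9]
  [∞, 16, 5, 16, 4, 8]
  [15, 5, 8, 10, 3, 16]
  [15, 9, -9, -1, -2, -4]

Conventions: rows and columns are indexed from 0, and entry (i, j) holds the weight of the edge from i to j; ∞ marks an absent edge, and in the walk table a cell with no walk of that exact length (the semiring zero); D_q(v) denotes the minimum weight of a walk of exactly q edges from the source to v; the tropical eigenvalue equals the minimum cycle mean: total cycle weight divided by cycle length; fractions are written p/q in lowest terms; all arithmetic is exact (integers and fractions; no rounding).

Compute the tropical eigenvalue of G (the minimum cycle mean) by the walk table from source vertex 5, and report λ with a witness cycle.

q=0: [∞, ∞, ∞, ∞, ∞, 0]
q=1: [15, 9, -9, -1, -2, -4]
q=2: [7, -12, -13, -17, -12, -18]
q=3: [-3, -16, -27, -21, -20, -22]
q=4: [-11, -30, -31, -35, -30, -36]
q=5: [-21, -34, -45, -39, -38, -40]
q=6: [-29, -48, -49, -53, -48, -54]
Optimal cycle mean attained by: cycle 2->5->2, total (-9) + (-9), length 2.
Answer: λ = -9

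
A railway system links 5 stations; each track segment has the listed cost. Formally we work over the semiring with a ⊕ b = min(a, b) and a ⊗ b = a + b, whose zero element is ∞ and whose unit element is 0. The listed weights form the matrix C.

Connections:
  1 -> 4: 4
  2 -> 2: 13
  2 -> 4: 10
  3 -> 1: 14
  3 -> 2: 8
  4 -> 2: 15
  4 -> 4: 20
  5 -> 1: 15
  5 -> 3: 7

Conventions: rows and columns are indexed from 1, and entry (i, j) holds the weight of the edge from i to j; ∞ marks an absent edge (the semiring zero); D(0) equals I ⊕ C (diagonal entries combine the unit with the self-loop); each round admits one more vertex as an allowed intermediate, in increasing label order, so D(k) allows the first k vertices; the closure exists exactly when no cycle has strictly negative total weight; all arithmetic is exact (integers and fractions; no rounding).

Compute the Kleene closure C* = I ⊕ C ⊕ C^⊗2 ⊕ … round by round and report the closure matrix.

D(0):
  [0, ∞, ∞, 4, ∞]
  [∞, 0, ∞, 10, ∞]
  [14, 8, 0, ∞, ∞]
  [∞, 15, ∞, 0, ∞]
  [15, ∞, 7, ∞, 0]
D(1):
  [0, ∞, ∞, 4, ∞]
  [∞, 0, ∞, 10, ∞]
  [14, 8, 0, 18, ∞]
  [∞, 15, ∞, 0, ∞]
  [15, ∞, 7, 19, 0]
D(2):
  [0, ∞, ∞, 4, ∞]
  [∞, 0, ∞, 10, ∞]
  [14, 8, 0, 18, ∞]
  [∞, 15, ∞, 0, ∞]
  [15, ∞, 7, 19, 0]
D(3):
  [0, ∞, ∞, 4, ∞]
  [∞, 0, ∞, 10, ∞]
  [14, 8, 0, 18, ∞]
  [∞, 15, ∞, 0, ∞]
  [15, 15, 7, 19, 0]
D(4):
  [0, 19, ∞, 4, ∞]
  [∞, 0, ∞, 10, ∞]
  [14, 8, 0, 18, ∞]
  [∞, 15, ∞, 0, ∞]
  [15, 15, 7, 19, 0]
D(5):
  [0, 19, ∞, 4, ∞]
  [∞, 0, ∞, 10, ∞]
  [14, 8, 0, 18, ∞]
  [∞, 15, ∞, 0, ∞]
  [15, 15, 7, 19, 0]
Answer: C* = [[0, 19, ∞, 4, ∞], [∞, 0, ∞, 10, ∞], [14, 8, 0, 18, ∞], [∞, 15, ∞, 0, ∞], [15, 15, 7, 19, 0]]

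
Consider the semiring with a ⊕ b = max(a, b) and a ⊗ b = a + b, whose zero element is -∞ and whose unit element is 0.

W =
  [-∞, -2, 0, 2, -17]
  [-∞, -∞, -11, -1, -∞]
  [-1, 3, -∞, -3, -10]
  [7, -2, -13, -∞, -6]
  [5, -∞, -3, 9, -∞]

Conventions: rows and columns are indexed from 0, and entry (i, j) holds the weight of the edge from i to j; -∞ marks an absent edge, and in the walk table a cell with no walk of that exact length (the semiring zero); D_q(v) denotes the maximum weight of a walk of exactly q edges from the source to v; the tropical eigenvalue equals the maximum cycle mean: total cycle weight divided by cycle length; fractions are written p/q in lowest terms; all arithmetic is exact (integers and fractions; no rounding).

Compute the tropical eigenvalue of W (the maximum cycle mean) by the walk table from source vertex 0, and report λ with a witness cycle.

q=0: [0, -∞, -∞, -∞, -∞]
q=1: [-∞, -2, 0, 2, -17]
q=2: [9, 3, -11, -3, -4]
q=3: [4, 7, 9, 11, -8]
q=4: [18, 12, 4, 6, 5]
q=5: [13, 16, 18, 20, 1]
Optimal cycle mean attained by: cycle 0->3->0, total 2 + 7, length 2.
Answer: λ = 9/2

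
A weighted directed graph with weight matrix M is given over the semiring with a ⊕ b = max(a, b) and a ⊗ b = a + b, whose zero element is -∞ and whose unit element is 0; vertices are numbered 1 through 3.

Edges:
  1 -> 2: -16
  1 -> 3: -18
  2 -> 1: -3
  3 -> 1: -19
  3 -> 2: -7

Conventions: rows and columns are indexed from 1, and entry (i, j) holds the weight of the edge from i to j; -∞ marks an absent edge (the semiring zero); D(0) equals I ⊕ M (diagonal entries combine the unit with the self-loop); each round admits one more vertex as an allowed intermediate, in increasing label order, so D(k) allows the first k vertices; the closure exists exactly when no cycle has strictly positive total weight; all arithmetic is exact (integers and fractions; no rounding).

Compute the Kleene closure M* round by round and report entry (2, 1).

D(0):
  [0, -16, -18]
  [-3, 0, -∞]
  [-19, -7, 0]
D(1):
  [0, -16, -18]
  [-3, 0, -21]
  [-19, -7, 0]
D(2):
  [0, -16, -18]
  [-3, 0, -21]
  [-10, -7, 0]
D(3):
  [0, -16, -18]
  [-3, 0, -21]
  [-10, -7, 0]
Answer: M*[2][1] = -3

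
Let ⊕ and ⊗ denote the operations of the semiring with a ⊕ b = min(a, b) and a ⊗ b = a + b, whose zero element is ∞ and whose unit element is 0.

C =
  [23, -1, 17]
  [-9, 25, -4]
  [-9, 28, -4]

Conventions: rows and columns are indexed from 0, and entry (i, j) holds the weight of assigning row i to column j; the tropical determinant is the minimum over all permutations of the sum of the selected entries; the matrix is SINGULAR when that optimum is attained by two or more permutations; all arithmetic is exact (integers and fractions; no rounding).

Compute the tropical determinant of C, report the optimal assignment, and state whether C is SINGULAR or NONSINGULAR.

σ = (0, 1, 2): 23 + 25 + (-4) = 44
σ = (0, 2, 1): 23 + (-4) + 28 = 47
σ = (1, 0, 2): (-1) + (-9) + (-4) = -14
σ = (1, 2, 0): (-1) + (-4) + (-9) = -14
σ = (2, 0, 1): 17 + (-9) + 28 = 36
σ = (2, 1, 0): 17 + 25 + (-9) = 33
Optimal value attained by: σ = (1, 0, 2).
Answer: det⊕(C) = -14; verdict: SINGULAR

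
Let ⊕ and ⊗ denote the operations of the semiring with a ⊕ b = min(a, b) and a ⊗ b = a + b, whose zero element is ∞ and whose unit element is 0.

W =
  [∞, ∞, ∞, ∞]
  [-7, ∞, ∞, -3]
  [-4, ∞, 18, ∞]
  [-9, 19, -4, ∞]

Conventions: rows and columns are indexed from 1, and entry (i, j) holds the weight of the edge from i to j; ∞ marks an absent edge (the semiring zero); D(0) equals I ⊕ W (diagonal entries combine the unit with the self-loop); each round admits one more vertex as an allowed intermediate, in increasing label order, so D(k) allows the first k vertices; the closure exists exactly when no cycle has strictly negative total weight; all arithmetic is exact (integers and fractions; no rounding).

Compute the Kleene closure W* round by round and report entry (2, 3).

D(0):
  [0, ∞, ∞, ∞]
  [-7, 0, ∞, -3]
  [-4, ∞, 0, ∞]
  [-9, 19, -4, 0]
D(1):
  [0, ∞, ∞, ∞]
  [-7, 0, ∞, -3]
  [-4, ∞, 0, ∞]
  [-9, 19, -4, 0]
D(2):
  [0, ∞, ∞, ∞]
  [-7, 0, ∞, -3]
  [-4, ∞, 0, ∞]
  [-9, 19, -4, 0]
D(3):
  [0, ∞, ∞, ∞]
  [-7, 0, ∞, -3]
  [-4, ∞, 0, ∞]
  [-9, 19, -4, 0]
D(4):
  [0, ∞, ∞, ∞]
  [-12, 0, -7, -3]
  [-4, ∞, 0, ∞]
  [-9, 19, -4, 0]
Answer: W*[2][3] = -7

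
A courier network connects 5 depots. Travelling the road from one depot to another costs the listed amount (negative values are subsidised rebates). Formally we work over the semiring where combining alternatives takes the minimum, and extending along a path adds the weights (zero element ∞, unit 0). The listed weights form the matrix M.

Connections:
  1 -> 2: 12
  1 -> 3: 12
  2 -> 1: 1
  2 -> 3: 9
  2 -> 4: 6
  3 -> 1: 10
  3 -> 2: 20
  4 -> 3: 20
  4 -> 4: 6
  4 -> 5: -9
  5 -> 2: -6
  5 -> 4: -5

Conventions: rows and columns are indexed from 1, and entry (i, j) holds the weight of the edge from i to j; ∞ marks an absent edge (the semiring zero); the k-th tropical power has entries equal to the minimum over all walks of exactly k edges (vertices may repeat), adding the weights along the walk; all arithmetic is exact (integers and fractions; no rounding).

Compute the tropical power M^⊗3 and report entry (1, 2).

M^⊗2:
  [13, 32, 21, 18, ∞]
  [19, 13, 13, 12, -3]
  [21, 22, 22, 26, ∞]
  [30, -15, 26, -14, -3]
  [-5, ∞, 3, 0, -14]
M^⊗3:
  [31, 25, 25, 24, 9]
  [14, -9, 22, -8, 3]
  [23, 33, 31, 28, 17]
  [-14, -9, -6, -9, -23]
  [13, -20, 7, -19, -9]
Key observation: the optimum is the walk 1->2->1->2, with weight 12 + 1 + 12 = 25.
Optimal value attained by: walk 1->2->1->2.
Answer: (M^⊗3)[1][2] = 25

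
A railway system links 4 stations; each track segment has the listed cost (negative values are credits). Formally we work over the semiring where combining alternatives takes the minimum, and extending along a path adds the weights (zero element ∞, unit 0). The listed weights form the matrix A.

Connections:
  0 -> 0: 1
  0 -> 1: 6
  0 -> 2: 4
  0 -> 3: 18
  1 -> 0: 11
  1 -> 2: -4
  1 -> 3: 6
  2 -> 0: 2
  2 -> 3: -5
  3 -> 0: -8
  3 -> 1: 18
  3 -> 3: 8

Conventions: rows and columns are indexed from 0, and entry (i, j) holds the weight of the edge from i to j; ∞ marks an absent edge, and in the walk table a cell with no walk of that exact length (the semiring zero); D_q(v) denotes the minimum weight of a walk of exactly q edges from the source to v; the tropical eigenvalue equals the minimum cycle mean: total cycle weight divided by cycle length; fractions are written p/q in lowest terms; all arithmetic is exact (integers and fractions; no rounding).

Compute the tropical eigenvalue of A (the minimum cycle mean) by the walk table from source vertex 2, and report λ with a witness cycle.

q=0: [∞, ∞, 0, ∞]
q=1: [2, ∞, ∞, -5]
q=2: [-13, 8, 6, 3]
q=3: [-12, -7, -9, 1]
q=4: [-11, -6, -11, -14]
Optimal cycle mean attained by: cycle 0->2->3->0, total 4 + (-5) + (-8), length 3.
Answer: λ = -3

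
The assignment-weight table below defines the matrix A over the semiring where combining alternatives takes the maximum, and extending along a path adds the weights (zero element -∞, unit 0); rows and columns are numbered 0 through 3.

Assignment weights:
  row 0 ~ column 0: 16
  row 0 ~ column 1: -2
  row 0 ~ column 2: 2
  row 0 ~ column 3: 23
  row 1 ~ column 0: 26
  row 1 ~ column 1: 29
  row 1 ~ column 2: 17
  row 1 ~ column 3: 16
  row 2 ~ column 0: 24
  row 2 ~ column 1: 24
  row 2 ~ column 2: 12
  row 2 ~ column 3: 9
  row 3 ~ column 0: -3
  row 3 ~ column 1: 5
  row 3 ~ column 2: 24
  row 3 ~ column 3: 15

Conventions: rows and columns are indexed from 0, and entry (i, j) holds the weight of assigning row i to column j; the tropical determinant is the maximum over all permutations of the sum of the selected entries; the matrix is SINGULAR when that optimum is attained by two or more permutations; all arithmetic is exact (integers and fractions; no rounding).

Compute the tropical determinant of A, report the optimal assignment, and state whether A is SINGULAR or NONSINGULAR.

σ = (0, 1, 2, 3): 16 + 29 + 12 + 15 = 72
σ = (0, 1, 3, 2): 16 + 29 + 9 + 24 = 78
σ = (0, 2, 1, 3): 16 + 17 + 24 + 15 = 72
σ = (0, 2, 3, 1): 16 + 17 + 9 + 5 = 47
σ = (0, 3, 1, 2): 16 + 16 + 24 + 24 = 80
σ = (0, 3, 2, 1): 16 + 16 + 12 + 5 = 49
σ = (1, 0, 2, 3): (-2) + 26 + 12 + 15 = 51
σ = (1, 0, 3, 2): (-2) + 26 + 9 + 24 = 57
σ = (1, 2, 0, 3): (-2) + 17 + 24 + 15 = 54
σ = (1, 2, 3, 0): (-2) + 17 + 9 + (-3) = 21
σ = (1, 3, 0, 2): (-2) + 16 + 24 + 24 = 62
σ = (1, 3, 2, 0): (-2) + 16 + 12 + (-3) = 23
σ = (2, 0, 1, 3): 2 + 26 + 24 + 15 = 67
σ = (2, 0, 3, 1): 2 + 26 + 9 + 5 = 42
σ = (2, 1, 0, 3): 2 + 29 + 24 + 15 = 70
σ = (2, 1, 3, 0): 2 + 29 + 9 + (-3) = 37
σ = (2, 3, 0, 1): 2 + 16 + 24 + 5 = 47
σ = (2, 3, 1, 0): 2 + 16 + 24 + (-3) = 39
σ = (3, 0, 1, 2): 23 + 26 + 24 + 24 = 97
σ = (3, 0, 2, 1): 23 + 26 + 12 + 5 = 66
σ = (3, 1, 0, 2): 23 + 29 + 24 + 24 = 100
σ = (3, 1, 2, 0): 23 + 29 + 12 + (-3) = 61
σ = (3, 2, 0, 1): 23 + 17 + 24 + 5 = 69
σ = (3, 2, 1, 0): 23 + 17 + 24 + (-3) = 61
Optimal value attained by: σ = (3, 1, 0, 2).
Answer: det⊕(A) = 100; verdict: NONSINGULAR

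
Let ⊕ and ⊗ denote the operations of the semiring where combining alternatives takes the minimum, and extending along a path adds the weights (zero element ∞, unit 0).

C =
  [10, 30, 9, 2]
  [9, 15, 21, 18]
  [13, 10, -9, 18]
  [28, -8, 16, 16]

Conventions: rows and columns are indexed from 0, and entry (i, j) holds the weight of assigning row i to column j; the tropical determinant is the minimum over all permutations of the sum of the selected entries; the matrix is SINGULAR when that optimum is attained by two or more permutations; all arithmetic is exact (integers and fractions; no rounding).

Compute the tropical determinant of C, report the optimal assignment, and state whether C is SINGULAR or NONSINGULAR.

σ = (0, 1, 2, 3): 10 + 15 + (-9) + 16 = 32
σ = (0, 1, 3, 2): 10 + 15 + 18 + 16 = 59
σ = (0, 2, 1, 3): 10 + 21 + 10 + 16 = 57
σ = (0, 2, 3, 1): 10 + 21 + 18 + (-8) = 41
σ = (0, 3, 1, 2): 10 + 18 + 10 + 16 = 54
σ = (0, 3, 2, 1): 10 + 18 + (-9) + (-8) = 11
σ = (1, 0, 2, 3): 30 + 9 + (-9) + 16 = 46
σ = (1, 0, 3, 2): 30 + 9 + 18 + 16 = 73
σ = (1, 2, 0, 3): 30 + 21 + 13 + 16 = 80
σ = (1, 2, 3, 0): 30 + 21 + 18 + 28 = 97
σ = (1, 3, 0, 2): 30 + 18 + 13 + 16 = 77
σ = (1, 3, 2, 0): 30 + 18 + (-9) + 28 = 67
σ = (2, 0, 1, 3): 9 + 9 + 10 + 16 = 44
σ = (2, 0, 3, 1): 9 + 9 + 18 + (-8) = 28
σ = (2, 1, 0, 3): 9 + 15 + 13 + 16 = 53
σ = (2, 1, 3, 0): 9 + 15 + 18 + 28 = 70
σ = (2, 3, 0, 1): 9 + 18 + 13 + (-8) = 32
σ = (2, 3, 1, 0): 9 + 18 + 10 + 28 = 65
σ = (3, 0, 1, 2): 2 + 9 + 10 + 16 = 37
σ = (3, 0, 2, 1): 2 + 9 + (-9) + (-8) = -6
σ = (3, 1, 0, 2): 2 + 15 + 13 + 16 = 46
σ = (3, 1, 2, 0): 2 + 15 + (-9) + 28 = 36
σ = (3, 2, 0, 1): 2 + 21 + 13 + (-8) = 28
σ = (3, 2, 1, 0): 2 + 21 + 10 + 28 = 61
Optimal value attained by: σ = (3, 0, 2, 1).
Answer: det⊕(C) = -6; verdict: NONSINGULAR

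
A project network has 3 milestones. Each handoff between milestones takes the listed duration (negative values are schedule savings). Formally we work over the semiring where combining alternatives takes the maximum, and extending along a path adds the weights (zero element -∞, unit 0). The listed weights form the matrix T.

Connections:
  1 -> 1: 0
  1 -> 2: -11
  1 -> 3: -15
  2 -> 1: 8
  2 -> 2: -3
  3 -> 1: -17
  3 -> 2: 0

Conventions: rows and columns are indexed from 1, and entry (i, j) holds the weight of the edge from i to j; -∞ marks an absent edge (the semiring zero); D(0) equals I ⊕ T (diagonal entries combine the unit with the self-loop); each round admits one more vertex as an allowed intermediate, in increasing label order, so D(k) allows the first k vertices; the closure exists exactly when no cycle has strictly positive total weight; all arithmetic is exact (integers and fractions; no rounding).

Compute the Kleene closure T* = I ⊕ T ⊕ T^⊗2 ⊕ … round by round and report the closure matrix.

D(0):
  [0, -11, -15]
  [8, 0, -∞]
  [-17, 0, 0]
D(1):
  [0, -11, -15]
  [8, 0, -7]
  [-17, 0, 0]
D(2):
  [0, -11, -15]
  [8, 0, -7]
  [8, 0, 0]
D(3):
  [0, -11, -15]
  [8, 0, -7]
  [8, 0, 0]
Answer: T* = [[0, -11, -15], [8, 0, -7], [8, 0, 0]]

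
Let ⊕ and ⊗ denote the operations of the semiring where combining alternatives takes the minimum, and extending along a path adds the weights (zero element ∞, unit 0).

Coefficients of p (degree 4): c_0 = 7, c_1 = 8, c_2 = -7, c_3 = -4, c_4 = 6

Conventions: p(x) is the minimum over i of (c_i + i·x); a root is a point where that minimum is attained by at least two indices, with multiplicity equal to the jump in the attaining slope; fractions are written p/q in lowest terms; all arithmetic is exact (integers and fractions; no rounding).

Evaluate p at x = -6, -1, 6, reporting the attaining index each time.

p(-6) = min(7+0·(-6)=7, 8+1·(-6)=2, -7+2·(-6)=-19, -4+3·(-6)=-22, 6+4·(-6)=-18) = -22 (attained by i=3)
p(-1) = min(7+0·(-1)=7, 8+1·(-1)=7, -7+2·(-1)=-9, -4+3·(-1)=-7, 6+4·(-1)=2) = -9 (attained by i=2)
p(6) = min(7+0·6=7, 8+1·6=14, -7+2·6=5, -4+3·6=14, 6+4·6=30) = 5 (attained by i=2)
Answer: p(-6) = -22; p(-1) = -9; p(6) = 5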